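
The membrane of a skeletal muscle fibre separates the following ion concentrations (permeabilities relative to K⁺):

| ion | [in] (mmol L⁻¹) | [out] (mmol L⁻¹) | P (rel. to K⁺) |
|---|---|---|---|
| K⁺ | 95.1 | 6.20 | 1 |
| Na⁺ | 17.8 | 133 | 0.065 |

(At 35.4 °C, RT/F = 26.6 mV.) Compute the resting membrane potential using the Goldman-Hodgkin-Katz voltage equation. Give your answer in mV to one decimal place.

-49.7 mV

Vm = 26.6 · ln[(Σ P·[cation]ₒ + Σ P·[anion]ᵢ) / (Σ P·[cation]ᵢ + Σ P·[anion]ₒ)]
Numerator = 1×6.20 + 0.065×133 = 14.84
Denominator = 1×95.1 + 0.065×17.8 = 96.26
Vm = 26.6 · ln(0.15422) = 26.6 × (-1.8694) = -49.72 mV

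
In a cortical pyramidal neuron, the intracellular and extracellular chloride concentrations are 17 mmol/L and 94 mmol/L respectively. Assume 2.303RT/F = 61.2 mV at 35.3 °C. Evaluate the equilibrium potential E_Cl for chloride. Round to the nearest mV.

E = (61.2/z) · log₁₀([Cl⁻]_out/[Cl⁻]_in) with z = -1.
For an anion, dividing by z = -1 reverses the sign.
= (61.2/-1) · log₁₀(94/17) = -61.20 · log₁₀(5.529)
= -61.20 · (0.7427) = -45.45 mV

-45 mV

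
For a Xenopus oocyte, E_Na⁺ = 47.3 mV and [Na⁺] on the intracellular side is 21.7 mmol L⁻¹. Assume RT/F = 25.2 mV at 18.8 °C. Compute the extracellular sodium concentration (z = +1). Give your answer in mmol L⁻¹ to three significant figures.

142 mmol L⁻¹

Nernst: E = (25.2/1) · ln([out]/[in]), so ln([out]/[in]) = 47.3 × 1 / 25.2 = 1.8770.
[out]/[in] = e^(1.8770) = 6.534.
[out] = 6.534 × 21.7 = 141.8 mmol L⁻¹.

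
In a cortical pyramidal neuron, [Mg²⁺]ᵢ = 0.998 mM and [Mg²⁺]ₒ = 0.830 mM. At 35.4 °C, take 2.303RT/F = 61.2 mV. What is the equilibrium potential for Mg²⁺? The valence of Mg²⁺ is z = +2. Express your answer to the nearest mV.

-2 mV

E = (61.2/z) · log₁₀([Mg²⁺]_out/[Mg²⁺]_in) with z = +2.
= (61.2/2) · log₁₀(0.830/0.998) = 30.60 · log₁₀(0.8317)
= 30.60 · (-0.0801) = -2.45 mV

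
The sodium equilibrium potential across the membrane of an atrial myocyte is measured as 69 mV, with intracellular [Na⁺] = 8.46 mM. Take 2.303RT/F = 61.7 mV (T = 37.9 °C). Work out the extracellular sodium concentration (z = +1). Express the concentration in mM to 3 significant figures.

111 mM

Nernst: E = (61.7/1) · log₁₀([out]/[in]), so log₁₀([out]/[in]) = 69.0 × 1 / 61.7 = 1.1183.
[out]/[in] = 10^(1.1183) = 13.13.
[out] = 13.13 × 8.46 = 111.1 mM.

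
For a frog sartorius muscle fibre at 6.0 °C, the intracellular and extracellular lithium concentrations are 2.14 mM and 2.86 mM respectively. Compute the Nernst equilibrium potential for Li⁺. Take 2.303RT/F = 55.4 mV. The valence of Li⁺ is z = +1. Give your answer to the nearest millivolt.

E = (55.4/z) · log₁₀([Li⁺]_out/[Li⁺]_in) with z = +1.
= (55.4/1) · log₁₀(2.86/2.14) = 55.40 · log₁₀(1.336)
= 55.40 · (0.1260) = 6.98 mV

7 mV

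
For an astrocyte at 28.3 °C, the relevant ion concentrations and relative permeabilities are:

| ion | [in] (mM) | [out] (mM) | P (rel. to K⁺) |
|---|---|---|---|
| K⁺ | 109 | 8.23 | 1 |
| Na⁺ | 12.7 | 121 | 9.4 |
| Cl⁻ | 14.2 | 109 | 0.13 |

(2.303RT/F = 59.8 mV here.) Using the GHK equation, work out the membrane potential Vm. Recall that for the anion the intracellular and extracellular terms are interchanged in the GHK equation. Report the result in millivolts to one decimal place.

Vm = 59.8 · log₁₀[(Σ P·[cation]ₒ + Σ P·[anion]ᵢ) / (Σ P·[cation]ᵢ + Σ P·[anion]ₒ)]
Numerator = 1×8.23 + 9.4×121 + 0.13×14.2 = 1147
Denominator = 1×109 + 9.4×12.7 + 0.13×109 = 242.5
Vm = 59.8 · log₁₀(4.7309) = 59.8 × (0.6749) = 40.36 mV

40.4 mV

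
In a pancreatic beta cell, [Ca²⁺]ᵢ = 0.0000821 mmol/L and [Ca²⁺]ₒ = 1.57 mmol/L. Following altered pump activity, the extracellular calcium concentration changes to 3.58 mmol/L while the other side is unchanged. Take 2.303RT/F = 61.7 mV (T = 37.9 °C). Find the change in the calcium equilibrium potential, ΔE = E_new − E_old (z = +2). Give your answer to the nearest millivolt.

11 mV

E_old = (61.7/2)·log₁₀(1.57/0.0000821) = 132.09 mV
E_new = (61.7/2)·log₁₀(3.58/0.0000821) = 143.13 mV
ΔE = 143.13 − (132.09) = 11.04 mV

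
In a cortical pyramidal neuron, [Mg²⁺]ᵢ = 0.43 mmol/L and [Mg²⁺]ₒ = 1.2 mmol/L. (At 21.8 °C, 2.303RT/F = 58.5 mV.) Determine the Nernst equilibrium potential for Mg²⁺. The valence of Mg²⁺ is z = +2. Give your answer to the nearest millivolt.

E = (58.5/z) · log₁₀([Mg²⁺]_out/[Mg²⁺]_in) with z = +2.
= (58.5/2) · log₁₀(1.2/0.43) = 29.25 · log₁₀(2.791)
= 29.25 · (0.4457) = 13.04 mV

13 mV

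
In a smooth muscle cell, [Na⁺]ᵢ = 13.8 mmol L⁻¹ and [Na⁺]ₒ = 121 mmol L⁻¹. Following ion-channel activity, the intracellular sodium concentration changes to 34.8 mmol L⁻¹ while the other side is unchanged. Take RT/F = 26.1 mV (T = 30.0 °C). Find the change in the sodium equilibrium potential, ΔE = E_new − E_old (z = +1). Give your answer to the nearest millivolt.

E_old = (26.1/1)·ln(121/13.8) = 56.67 mV
E_new = (26.1/1)·ln(121/34.8) = 32.53 mV
ΔE = 32.53 − (56.67) = -24.14 mV

-24 mV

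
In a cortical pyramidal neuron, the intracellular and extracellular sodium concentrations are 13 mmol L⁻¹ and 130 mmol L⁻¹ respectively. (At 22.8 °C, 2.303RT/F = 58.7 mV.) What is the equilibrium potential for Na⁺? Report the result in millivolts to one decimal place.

58.7 mV

E = (58.7/z) · log₁₀([Na⁺]_out/[Na⁺]_in) with z = +1.
= (58.7/1) · log₁₀(130/13) = 58.70 · log₁₀(10)
= 58.70 · (1.0000) = 58.70 mV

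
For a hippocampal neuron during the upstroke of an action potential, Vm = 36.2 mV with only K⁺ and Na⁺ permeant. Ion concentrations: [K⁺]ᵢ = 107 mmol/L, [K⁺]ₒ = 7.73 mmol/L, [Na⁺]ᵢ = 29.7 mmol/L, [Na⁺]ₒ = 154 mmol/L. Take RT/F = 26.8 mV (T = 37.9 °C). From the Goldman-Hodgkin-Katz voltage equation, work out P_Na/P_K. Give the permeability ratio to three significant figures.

10.3

Let α = P_Na/P_K. GHK: Vm = 26.8·ln[(Kₒ + α·Naₒ)/(Kᵢ + α·Naᵢ)].
e^(Vm/26.8) = e^(36.2/26.8) = 3.8603
So 3.8603·(Kᵢ + α·Naᵢ) = Kₒ + α·Naₒ → α = (3.8603·107.0 − 7.73) / (154.0 − 3.8603·29.7)
α = (413.1 − 7.73) / (154.0 − 114.7) = 405.3/39.35 = 10.3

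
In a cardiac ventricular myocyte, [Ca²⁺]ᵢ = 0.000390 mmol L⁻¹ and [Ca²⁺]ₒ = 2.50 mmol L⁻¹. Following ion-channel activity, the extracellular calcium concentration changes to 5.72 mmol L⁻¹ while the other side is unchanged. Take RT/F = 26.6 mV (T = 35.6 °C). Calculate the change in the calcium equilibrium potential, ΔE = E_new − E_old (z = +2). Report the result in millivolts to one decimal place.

11.0 mV

E_old = (26.6/2)·ln(2.50/0.000390) = 116.58 mV
E_new = (26.6/2)·ln(5.72/0.000390) = 127.59 mV
ΔE = 127.59 − (116.58) = 11.01 mV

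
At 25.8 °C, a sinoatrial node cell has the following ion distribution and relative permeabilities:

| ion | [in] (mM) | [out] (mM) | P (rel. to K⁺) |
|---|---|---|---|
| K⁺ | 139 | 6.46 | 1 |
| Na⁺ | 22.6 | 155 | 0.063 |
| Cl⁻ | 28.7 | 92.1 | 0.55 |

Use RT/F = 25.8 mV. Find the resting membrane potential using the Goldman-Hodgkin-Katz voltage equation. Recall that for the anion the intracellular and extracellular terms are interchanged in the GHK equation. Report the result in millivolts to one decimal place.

Vm = 25.8 · ln[(Σ P·[cation]ₒ + Σ P·[anion]ᵢ) / (Σ P·[cation]ᵢ + Σ P·[anion]ₒ)]
Numerator = 1×6.46 + 0.063×155 + 0.55×28.7 = 32.01
Denominator = 1×139 + 0.063×22.6 + 0.55×92.1 = 191.1
Vm = 25.8 · ln(0.16752) = 25.8 × (-1.7866) = -46.10 mV

-46.1 mV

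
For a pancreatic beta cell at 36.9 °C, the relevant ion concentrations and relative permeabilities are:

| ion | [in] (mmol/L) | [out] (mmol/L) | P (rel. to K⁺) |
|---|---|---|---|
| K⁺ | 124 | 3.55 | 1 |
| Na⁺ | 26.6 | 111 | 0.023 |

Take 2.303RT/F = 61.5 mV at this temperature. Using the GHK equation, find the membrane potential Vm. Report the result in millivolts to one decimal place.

Vm = 61.5 · log₁₀[(Σ P·[cation]ₒ + Σ P·[anion]ᵢ) / (Σ P·[cation]ᵢ + Σ P·[anion]ₒ)]
Numerator = 1×3.55 + 0.023×111 = 6.103
Denominator = 1×124 + 0.023×26.6 = 124.6
Vm = 61.5 · log₁₀(0.048976) = 61.5 × (-1.3100) = -80.57 mV

-80.6 mV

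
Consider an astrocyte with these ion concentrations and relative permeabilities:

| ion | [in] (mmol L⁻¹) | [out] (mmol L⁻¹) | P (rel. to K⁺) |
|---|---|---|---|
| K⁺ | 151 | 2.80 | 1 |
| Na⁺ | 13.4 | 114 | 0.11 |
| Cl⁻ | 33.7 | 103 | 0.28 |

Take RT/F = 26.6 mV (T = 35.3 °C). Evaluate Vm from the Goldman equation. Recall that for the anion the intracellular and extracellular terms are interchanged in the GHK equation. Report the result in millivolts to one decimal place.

Vm = 26.6 · ln[(Σ P·[cation]ₒ + Σ P·[anion]ᵢ) / (Σ P·[cation]ᵢ + Σ P·[anion]ₒ)]
Numerator = 1×2.80 + 0.11×114 + 0.28×33.7 = 24.78
Denominator = 1×151 + 0.11×13.4 + 0.28×103 = 181.3
Vm = 26.6 · ln(0.13665) = 26.6 × (-1.9904) = -52.94 mV

-52.9 mV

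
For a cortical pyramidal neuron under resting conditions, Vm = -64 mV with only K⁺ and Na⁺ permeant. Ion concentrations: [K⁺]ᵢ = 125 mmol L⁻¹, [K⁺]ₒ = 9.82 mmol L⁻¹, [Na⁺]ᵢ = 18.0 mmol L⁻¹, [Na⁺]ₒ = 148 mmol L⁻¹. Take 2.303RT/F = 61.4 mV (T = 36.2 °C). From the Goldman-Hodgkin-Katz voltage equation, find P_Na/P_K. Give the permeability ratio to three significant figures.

Let α = P_Na/P_K. GHK: Vm = 61.4·log₁₀[(Kₒ + α·Naₒ)/(Kᵢ + α·Naᵢ)].
10^(Vm/61.4) = 10^(-64.0/61.4) = 0.09071
So 0.09071·(Kᵢ + α·Naᵢ) = Kₒ + α·Naₒ → α = (0.09071·125.0 − 9.82) / (148.0 − 0.09071·18.0)
α = (11.34 − 9.82) / (148.0 − 1.633) = 1.519/146.4 = 0.01038

0.0104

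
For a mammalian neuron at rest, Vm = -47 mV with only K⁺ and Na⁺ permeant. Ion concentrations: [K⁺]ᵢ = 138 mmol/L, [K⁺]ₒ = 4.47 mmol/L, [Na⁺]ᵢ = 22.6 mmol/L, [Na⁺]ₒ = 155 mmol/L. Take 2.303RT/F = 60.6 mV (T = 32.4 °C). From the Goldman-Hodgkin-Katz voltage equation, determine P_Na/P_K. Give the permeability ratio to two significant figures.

Let α = P_Na/P_K. GHK: Vm = 60.6·log₁₀[(Kₒ + α·Naₒ)/(Kᵢ + α·Naᵢ)].
10^(Vm/60.6) = 10^(-47.0/60.6) = 0.16766
So 0.16766·(Kᵢ + α·Naᵢ) = Kₒ + α·Naₒ → α = (0.16766·138.0 − 4.47) / (155.0 − 0.16766·22.6)
α = (23.14 − 4.47) / (155.0 − 3.789) = 18.67/151.2 = 0.1234

0.12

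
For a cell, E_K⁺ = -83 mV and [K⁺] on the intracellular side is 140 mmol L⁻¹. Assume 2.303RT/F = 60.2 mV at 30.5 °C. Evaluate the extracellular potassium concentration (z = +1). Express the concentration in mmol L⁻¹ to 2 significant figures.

Nernst: E = (60.2/1) · log₁₀([out]/[in]), so log₁₀([out]/[in]) = -83.0 × 1 / 60.2 = -1.3787.
[out]/[in] = 10^(-1.3787) = 0.04181.
[out] = 0.04181 × 140 = 5.853 mmol L⁻¹.

5.9 mmol L⁻¹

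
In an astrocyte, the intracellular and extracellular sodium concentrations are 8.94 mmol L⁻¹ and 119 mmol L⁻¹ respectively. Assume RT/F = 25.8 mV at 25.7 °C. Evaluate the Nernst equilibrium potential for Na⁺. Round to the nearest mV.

E = (25.8/z) · ln([Na⁺]_out/[Na⁺]_in) with z = +1.
= (25.8/1) · ln(119/8.94) = 25.80 · ln(13.31)
= 25.80 · (2.5886) = 66.79 mV

67 mV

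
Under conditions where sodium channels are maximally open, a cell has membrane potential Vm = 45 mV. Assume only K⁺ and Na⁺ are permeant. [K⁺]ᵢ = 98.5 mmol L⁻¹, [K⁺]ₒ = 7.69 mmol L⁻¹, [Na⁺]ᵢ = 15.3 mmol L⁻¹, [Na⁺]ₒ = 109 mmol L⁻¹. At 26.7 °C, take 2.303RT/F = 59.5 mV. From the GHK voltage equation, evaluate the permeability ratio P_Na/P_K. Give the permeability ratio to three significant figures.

25.5

Let α = P_Na/P_K. GHK: Vm = 59.5·log₁₀[(Kₒ + α·Naₒ)/(Kᵢ + α·Naᵢ)].
10^(Vm/59.5) = 10^(45.0/59.5) = 5.7056
So 5.7056·(Kᵢ + α·Naᵢ) = Kₒ + α·Naₒ → α = (5.7056·98.5 − 7.69) / (109.0 − 5.7056·15.3)
α = (562 − 7.69) / (109.0 − 87.3) = 554.3/21.7 = 25.54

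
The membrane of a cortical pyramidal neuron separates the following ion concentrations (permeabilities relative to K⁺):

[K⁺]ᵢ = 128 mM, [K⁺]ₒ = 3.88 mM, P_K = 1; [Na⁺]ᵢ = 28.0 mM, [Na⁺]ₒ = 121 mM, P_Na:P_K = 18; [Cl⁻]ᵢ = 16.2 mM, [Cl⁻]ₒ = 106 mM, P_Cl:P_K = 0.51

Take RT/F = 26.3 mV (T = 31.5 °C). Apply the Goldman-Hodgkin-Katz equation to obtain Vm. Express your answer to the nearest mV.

Vm = 26.3 · ln[(Σ P·[cation]ₒ + Σ P·[anion]ᵢ) / (Σ P·[cation]ᵢ + Σ P·[anion]ₒ)]
Numerator = 1×3.88 + 18×121 + 0.51×16.2 = 2190
Denominator = 1×128 + 18×28.0 + 0.51×106 = 686.1
Vm = 26.3 · ln(3.1923) = 26.3 × (1.1608) = 30.53 mV

31 mV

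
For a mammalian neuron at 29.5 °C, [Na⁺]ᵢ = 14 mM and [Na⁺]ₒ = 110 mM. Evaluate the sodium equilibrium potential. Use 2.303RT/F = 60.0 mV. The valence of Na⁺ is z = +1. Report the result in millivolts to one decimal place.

53.7 mV

E = (60.0/z) · log₁₀([Na⁺]_out/[Na⁺]_in) with z = +1.
= (60.0/1) · log₁₀(110/14) = 60.00 · log₁₀(7.857)
= 60.00 · (0.8953) = 53.72 mV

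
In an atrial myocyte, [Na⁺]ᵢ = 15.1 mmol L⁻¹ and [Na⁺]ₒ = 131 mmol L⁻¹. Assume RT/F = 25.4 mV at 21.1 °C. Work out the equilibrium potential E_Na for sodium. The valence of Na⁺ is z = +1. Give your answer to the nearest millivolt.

55 mV

E = (25.4/z) · ln([Na⁺]_out/[Na⁺]_in) with z = +1.
= (25.4/1) · ln(131/15.1) = 25.40 · ln(8.675)
= 25.40 · (2.1605) = 54.88 mV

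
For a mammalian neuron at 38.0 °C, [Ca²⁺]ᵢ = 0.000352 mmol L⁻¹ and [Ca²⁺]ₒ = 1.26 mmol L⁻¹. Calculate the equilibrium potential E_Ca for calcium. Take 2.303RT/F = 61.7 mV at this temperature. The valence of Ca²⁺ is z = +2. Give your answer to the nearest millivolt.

110 mV

E = (61.7/z) · log₁₀([Ca²⁺]_out/[Ca²⁺]_in) with z = +2.
= (61.7/2) · log₁₀(1.26/0.000352) = 30.85 · log₁₀(3580)
= 30.85 · (3.5538) = 109.64 mV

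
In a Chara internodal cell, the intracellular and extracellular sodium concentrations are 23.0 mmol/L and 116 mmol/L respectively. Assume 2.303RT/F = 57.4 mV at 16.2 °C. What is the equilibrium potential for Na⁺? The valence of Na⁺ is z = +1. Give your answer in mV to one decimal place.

40.3 mV

E = (57.4/z) · log₁₀([Na⁺]_out/[Na⁺]_in) with z = +1.
= (57.4/1) · log₁₀(116/23.0) = 57.40 · log₁₀(5.043)
= 57.40 · (0.7027) = 40.34 mV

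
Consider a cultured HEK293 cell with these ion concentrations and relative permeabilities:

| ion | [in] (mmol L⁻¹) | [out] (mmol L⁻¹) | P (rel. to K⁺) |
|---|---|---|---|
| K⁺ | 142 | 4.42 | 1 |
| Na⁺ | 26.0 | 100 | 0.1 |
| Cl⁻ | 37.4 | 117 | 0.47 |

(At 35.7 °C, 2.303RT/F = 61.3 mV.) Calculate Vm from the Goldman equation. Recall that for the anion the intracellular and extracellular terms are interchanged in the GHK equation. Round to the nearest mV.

-49 mV

Vm = 61.3 · log₁₀[(Σ P·[cation]ₒ + Σ P·[anion]ᵢ) / (Σ P·[cation]ᵢ + Σ P·[anion]ₒ)]
Numerator = 1×4.42 + 0.1×100 + 0.47×37.4 = 32
Denominator = 1×142 + 0.1×26.0 + 0.47×117 = 199.6
Vm = 61.3 · log₁₀(0.16032) = 61.3 × (-0.7950) = -48.73 mV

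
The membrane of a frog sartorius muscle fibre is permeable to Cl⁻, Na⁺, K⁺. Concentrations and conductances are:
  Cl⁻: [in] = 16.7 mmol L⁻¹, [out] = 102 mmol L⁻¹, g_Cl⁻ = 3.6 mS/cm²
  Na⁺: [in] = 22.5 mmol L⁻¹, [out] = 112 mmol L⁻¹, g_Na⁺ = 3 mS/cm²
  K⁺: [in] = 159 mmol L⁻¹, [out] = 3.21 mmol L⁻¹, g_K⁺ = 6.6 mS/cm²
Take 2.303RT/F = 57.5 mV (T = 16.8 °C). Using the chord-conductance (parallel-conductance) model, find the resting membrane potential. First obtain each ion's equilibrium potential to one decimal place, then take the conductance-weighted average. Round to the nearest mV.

E_Cl⁻ = (57.5/-1)·log₁₀(102/16.7) = -45.2 mV
E_Na⁺ = (57.5/1)·log₁₀(112/22.5) = 40.1 mV
E_K⁺ = (57.5/1)·log₁₀(3.21/159) = -97.5 mV
Vm = (Σ gᵢEᵢ)/(Σ gᵢ) = (3.6·-45.2 + 3·40.1 + 6.6·-97.5) / (3.6 + 3 + 6.6)
= -685.92 / 13.2 = -51.96 mV

-52 mV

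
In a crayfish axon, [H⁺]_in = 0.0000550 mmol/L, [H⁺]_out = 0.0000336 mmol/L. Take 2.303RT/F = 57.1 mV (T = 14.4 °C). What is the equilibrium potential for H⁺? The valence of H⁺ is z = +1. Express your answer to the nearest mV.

E = (57.1/z) · log₁₀([H⁺]_out/[H⁺]_in) with z = +1.
= (57.1/1) · log₁₀(0.0000336/0.0000550) = 57.10 · log₁₀(0.6109)
= 57.10 · (-0.2140) = -12.22 mV

-12 mV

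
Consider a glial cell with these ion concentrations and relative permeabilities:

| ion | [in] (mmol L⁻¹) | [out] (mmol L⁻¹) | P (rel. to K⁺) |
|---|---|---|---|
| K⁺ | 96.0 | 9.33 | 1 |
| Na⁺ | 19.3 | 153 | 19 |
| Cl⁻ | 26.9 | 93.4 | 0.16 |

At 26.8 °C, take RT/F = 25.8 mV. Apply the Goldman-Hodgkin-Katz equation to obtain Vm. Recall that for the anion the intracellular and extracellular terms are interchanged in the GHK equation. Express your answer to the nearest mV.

47 mV

Vm = 25.8 · ln[(Σ P·[cation]ₒ + Σ P·[anion]ᵢ) / (Σ P·[cation]ᵢ + Σ P·[anion]ₒ)]
Numerator = 1×9.33 + 19×153 + 0.16×26.9 = 2921
Denominator = 1×96.0 + 19×19.3 + 0.16×93.4 = 477.6
Vm = 25.8 · ln(6.1147) = 25.8 × (1.8107) = 46.72 mV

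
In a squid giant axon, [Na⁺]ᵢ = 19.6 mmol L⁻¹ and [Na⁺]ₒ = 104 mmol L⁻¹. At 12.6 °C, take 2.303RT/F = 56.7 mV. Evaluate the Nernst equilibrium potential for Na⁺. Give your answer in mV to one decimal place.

41.1 mV

E = (56.7/z) · log₁₀([Na⁺]_out/[Na⁺]_in) with z = +1.
= (56.7/1) · log₁₀(104/19.6) = 56.70 · log₁₀(5.306)
= 56.70 · (0.7248) = 41.09 mV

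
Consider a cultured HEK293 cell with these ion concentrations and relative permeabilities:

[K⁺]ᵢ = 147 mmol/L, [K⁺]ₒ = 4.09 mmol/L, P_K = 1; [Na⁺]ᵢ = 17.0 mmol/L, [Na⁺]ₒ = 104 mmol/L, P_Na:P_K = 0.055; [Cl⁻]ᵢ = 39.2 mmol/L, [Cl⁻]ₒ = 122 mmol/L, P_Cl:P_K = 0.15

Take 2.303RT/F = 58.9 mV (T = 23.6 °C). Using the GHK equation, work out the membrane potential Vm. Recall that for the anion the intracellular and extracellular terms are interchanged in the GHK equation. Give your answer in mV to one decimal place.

-60.4 mV

Vm = 58.9 · log₁₀[(Σ P·[cation]ₒ + Σ P·[anion]ᵢ) / (Σ P·[cation]ᵢ + Σ P·[anion]ₒ)]
Numerator = 1×4.09 + 0.055×104 + 0.15×39.2 = 15.69
Denominator = 1×147 + 0.055×17.0 + 0.15×122 = 166.2
Vm = 58.9 · log₁₀(0.094384) = 58.9 × (-1.0251) = -60.38 mV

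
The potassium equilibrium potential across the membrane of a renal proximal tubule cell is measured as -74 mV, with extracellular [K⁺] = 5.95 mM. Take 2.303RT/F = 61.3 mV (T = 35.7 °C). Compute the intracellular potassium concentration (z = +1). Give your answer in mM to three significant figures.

95.9 mM

Nernst: E = (61.3/1) · log₁₀([out]/[in]), so log₁₀([out]/[in]) = -74.0 × 1 / 61.3 = -1.2072.
[out]/[in] = 10^(-1.2072) = 0.06206.
[in] = 5.95 / 0.06206 = 95.87 mM.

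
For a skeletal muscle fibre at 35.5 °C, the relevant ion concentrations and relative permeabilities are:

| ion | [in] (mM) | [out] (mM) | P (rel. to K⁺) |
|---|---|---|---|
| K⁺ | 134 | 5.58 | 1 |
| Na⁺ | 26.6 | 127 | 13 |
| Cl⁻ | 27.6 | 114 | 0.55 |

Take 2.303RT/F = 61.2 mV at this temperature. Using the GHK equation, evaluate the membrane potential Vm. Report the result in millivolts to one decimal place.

29.9 mV

Vm = 61.2 · log₁₀[(Σ P·[cation]ₒ + Σ P·[anion]ᵢ) / (Σ P·[cation]ᵢ + Σ P·[anion]ₒ)]
Numerator = 1×5.58 + 13×127 + 0.55×27.6 = 1672
Denominator = 1×134 + 13×26.6 + 0.55×114 = 542.5
Vm = 61.2 · log₁₀(3.0816) = 61.2 × (0.4888) = 29.91 mV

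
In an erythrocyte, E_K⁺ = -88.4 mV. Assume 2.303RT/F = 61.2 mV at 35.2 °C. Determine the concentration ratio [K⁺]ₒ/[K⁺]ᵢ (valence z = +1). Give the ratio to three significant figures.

log₁₀([out]/[in]) = E·z/(61.2) = -88.4 × 1 / 61.2 = -1.4444
[out]/[in] = 10^(-1.4444) = 0.03594

0.0359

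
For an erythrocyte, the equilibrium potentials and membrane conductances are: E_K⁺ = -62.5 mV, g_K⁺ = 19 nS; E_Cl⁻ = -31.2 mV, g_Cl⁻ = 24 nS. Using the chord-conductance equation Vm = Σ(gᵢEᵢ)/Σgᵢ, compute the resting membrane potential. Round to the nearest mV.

Σ gᵢEᵢ = 19·(-62.5) + 24·(-31.2) = -1936.30
Σ gᵢ = 19 + 24 = 43
Vm = -1936.30 / 43 = -45.03 mV

-45 mV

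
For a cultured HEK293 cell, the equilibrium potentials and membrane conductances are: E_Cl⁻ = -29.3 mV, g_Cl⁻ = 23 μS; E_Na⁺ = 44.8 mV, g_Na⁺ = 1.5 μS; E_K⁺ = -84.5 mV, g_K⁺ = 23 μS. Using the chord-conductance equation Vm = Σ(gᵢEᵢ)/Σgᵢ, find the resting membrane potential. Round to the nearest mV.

-54 mV

Σ gᵢEᵢ = 23·(-29.3) + 1.5·(44.8) + 23·(-84.5) = -2550.20
Σ gᵢ = 23 + 1.5 + 23 = 47.5
Vm = -2550.20 / 47.5 = -53.69 mV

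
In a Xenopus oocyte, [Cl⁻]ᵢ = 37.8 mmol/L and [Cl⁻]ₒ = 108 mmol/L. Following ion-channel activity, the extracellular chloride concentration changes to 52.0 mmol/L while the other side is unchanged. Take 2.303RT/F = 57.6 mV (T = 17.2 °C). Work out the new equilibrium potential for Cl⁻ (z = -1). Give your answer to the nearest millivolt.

After the shift: [Cl⁻]_out = 52.0, [Cl⁻]_in = 37.8 mmol/L.
E_new = (57.6/-1)·log₁₀(52.0/37.8) = -57.60 · (0.1385) = -7.98 mV

-8 mV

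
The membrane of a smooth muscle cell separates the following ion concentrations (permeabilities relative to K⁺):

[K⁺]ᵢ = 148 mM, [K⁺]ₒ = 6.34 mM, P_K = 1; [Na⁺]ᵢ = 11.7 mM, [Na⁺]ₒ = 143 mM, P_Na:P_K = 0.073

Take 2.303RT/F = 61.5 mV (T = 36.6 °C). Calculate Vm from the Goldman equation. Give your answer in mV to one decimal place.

Vm = 61.5 · log₁₀[(Σ P·[cation]ₒ + Σ P·[anion]ᵢ) / (Σ P·[cation]ᵢ + Σ P·[anion]ₒ)]
Numerator = 1×6.34 + 0.073×143 = 16.78
Denominator = 1×148 + 0.073×11.7 = 148.9
Vm = 61.5 · log₁₀(0.11272) = 61.5 × (-0.9480) = -58.30 mV

-58.3 mV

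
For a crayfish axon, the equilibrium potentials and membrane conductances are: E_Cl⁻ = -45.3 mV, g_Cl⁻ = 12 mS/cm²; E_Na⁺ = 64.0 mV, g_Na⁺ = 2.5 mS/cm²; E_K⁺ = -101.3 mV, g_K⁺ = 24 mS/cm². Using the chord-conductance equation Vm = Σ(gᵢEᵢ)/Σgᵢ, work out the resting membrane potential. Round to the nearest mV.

-73 mV

Σ gᵢEᵢ = 12·(-45.3) + 2.5·(64.0) + 24·(-101.3) = -2814.80
Σ gᵢ = 12 + 2.5 + 24 = 38.5
Vm = -2814.80 / 38.5 = -73.11 mV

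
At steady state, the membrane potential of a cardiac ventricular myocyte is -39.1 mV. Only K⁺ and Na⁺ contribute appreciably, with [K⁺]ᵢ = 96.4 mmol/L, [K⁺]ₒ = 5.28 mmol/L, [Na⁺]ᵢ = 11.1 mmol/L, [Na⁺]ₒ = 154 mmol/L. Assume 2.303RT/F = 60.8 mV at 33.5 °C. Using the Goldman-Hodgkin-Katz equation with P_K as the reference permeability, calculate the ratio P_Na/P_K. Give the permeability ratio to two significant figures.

Let α = P_Na/P_K. GHK: Vm = 60.8·log₁₀[(Kₒ + α·Naₒ)/(Kᵢ + α·Naᵢ)].
10^(Vm/60.8) = 10^(-39.1/60.8) = 0.22746
So 0.22746·(Kᵢ + α·Naᵢ) = Kₒ + α·Naₒ → α = (0.22746·96.4 − 5.28) / (154.0 − 0.22746·11.1)
α = (21.93 − 5.28) / (154.0 − 2.525) = 16.65/151.5 = 0.1099

0.11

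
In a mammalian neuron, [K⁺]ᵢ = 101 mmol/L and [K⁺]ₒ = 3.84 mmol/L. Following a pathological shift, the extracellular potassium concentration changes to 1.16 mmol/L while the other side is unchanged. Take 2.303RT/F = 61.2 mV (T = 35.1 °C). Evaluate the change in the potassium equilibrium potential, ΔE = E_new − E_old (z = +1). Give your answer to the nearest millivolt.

E_old = (61.2/1)·log₁₀(3.84/101) = -86.90 mV
E_new = (61.2/1)·log₁₀(1.16/101) = -118.72 mV
ΔE = -118.72 − (-86.90) = -31.82 mV

-32 mV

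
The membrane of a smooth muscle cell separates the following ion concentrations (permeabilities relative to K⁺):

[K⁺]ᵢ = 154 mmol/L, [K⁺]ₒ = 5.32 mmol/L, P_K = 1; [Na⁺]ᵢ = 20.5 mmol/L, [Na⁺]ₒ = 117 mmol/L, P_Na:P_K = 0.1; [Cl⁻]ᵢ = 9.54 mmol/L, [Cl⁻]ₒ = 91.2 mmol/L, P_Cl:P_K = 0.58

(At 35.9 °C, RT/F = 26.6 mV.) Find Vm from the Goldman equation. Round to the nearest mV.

Vm = 26.6 · ln[(Σ P·[cation]ₒ + Σ P·[anion]ᵢ) / (Σ P·[cation]ᵢ + Σ P·[anion]ₒ)]
Numerator = 1×5.32 + 0.1×117 + 0.58×9.54 = 22.55
Denominator = 1×154 + 0.1×20.5 + 0.58×91.2 = 208.9
Vm = 26.6 · ln(0.10794) = 26.6 × (-2.2262) = -59.22 mV

-59 mV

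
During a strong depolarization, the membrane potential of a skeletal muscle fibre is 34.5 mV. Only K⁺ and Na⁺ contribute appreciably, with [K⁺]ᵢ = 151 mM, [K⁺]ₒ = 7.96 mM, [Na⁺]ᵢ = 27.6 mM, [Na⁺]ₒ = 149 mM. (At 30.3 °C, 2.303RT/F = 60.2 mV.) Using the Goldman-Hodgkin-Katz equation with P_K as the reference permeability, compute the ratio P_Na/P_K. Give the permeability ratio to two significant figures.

Let α = P_Na/P_K. GHK: Vm = 60.2·log₁₀[(Kₒ + α·Naₒ)/(Kᵢ + α·Naᵢ)].
10^(Vm/60.2) = 10^(34.5/60.2) = 3.7419
So 3.7419·(Kᵢ + α·Naᵢ) = Kₒ + α·Naₒ → α = (3.7419·151.0 − 7.96) / (149.0 − 3.7419·27.6)
α = (565 − 7.96) / (149.0 − 103.3) = 557.1/45.72 = 12.18

12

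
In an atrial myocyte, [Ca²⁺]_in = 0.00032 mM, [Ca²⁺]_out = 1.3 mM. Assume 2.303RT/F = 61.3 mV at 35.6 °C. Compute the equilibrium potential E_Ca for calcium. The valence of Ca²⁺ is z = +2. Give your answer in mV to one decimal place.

110.6 mV

E = (61.3/z) · log₁₀([Ca²⁺]_out/[Ca²⁺]_in) with z = +2.
= (61.3/2) · log₁₀(1.3/0.00032) = 30.65 · log₁₀(4062)
= 30.65 · (3.6088) = 110.61 mV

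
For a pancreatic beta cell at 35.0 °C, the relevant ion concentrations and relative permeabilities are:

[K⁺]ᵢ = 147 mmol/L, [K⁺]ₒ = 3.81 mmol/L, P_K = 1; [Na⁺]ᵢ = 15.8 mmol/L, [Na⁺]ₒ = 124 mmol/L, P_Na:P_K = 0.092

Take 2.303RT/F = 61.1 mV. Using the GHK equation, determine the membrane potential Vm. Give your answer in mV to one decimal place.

Vm = 61.1 · log₁₀[(Σ P·[cation]ₒ + Σ P·[anion]ᵢ) / (Σ P·[cation]ᵢ + Σ P·[anion]ₒ)]
Numerator = 1×3.81 + 0.092×124 = 15.22
Denominator = 1×147 + 0.092×15.8 = 148.5
Vm = 61.1 · log₁₀(0.10251) = 61.1 × (-0.9892) = -60.44 mV

-60.4 mV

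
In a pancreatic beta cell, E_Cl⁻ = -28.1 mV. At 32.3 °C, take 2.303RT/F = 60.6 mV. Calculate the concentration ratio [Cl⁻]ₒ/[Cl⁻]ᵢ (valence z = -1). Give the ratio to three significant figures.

log₁₀([out]/[in]) = E·z/(60.6) = -28.1 × -1 / 60.6 = 0.4637
[out]/[in] = 10^(0.4637) = 2.909

2.91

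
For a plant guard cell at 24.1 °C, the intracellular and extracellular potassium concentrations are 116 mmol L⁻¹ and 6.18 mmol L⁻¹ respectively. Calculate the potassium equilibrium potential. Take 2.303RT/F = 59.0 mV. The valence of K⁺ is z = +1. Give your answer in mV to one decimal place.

-75.1 mV

E = (59.0/z) · log₁₀([K⁺]_out/[K⁺]_in) with z = +1.
= (59.0/1) · log₁₀(6.18/116) = 59.00 · log₁₀(0.05328)
= 59.00 · (-1.2735) = -75.13 mV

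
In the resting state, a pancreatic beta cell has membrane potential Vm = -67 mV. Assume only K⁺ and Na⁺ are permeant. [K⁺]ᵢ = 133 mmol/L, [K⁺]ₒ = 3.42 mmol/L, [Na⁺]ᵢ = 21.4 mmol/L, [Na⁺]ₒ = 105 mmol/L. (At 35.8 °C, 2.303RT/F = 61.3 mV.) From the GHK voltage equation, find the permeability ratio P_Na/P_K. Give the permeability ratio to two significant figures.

Let α = P_Na/P_K. GHK: Vm = 61.3·log₁₀[(Kₒ + α·Naₒ)/(Kᵢ + α·Naᵢ)].
10^(Vm/61.3) = 10^(-67.0/61.3) = 0.080726
So 0.080726·(Kᵢ + α·Naᵢ) = Kₒ + α·Naₒ → α = (0.080726·133.0 − 3.42) / (105.0 − 0.080726·21.4)
α = (10.74 − 3.42) / (105.0 − 1.728) = 7.317/103.3 = 0.07085

0.071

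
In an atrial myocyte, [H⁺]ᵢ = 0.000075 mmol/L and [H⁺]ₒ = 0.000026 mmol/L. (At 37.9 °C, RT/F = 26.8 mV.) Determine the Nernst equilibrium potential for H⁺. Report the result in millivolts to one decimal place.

-28.4 mV

E = (26.8/z) · ln([H⁺]_out/[H⁺]_in) with z = +1.
= (26.8/1) · ln(0.000026/0.000075) = 26.80 · ln(0.3467)
= 26.80 · (-1.0594) = -28.39 mV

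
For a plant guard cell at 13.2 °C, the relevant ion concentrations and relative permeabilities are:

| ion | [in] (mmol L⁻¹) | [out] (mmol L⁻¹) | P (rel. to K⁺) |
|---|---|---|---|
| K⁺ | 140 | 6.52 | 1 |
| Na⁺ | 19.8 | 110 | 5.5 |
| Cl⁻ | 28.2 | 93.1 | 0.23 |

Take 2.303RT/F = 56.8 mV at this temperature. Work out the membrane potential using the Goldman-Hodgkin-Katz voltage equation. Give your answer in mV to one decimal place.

20.4 mV

Vm = 56.8 · log₁₀[(Σ P·[cation]ₒ + Σ P·[anion]ᵢ) / (Σ P·[cation]ᵢ + Σ P·[anion]ₒ)]
Numerator = 1×6.52 + 5.5×110 + 0.23×28.2 = 618
Denominator = 1×140 + 5.5×19.8 + 0.23×93.1 = 270.3
Vm = 56.8 · log₁₀(2.2863) = 56.8 × (0.3591) = 20.40 mV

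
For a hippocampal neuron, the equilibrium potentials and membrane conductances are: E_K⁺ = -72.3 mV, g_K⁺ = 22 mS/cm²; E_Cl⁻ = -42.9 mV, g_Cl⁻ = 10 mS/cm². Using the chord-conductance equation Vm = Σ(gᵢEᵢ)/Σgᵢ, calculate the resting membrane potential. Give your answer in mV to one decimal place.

-63.1 mV

Σ gᵢEᵢ = 22·(-72.3) + 10·(-42.9) = -2019.60
Σ gᵢ = 22 + 10 = 32
Vm = -2019.60 / 32 = -63.11 mV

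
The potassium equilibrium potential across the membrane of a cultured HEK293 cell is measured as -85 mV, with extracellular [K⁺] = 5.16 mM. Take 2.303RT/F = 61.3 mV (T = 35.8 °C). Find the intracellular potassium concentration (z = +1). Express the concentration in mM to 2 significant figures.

130 mM

Nernst: E = (61.3/1) · log₁₀([out]/[in]), so log₁₀([out]/[in]) = -85.0 × 1 / 61.3 = -1.3866.
[out]/[in] = 10^(-1.3866) = 0.04106.
[in] = 5.16 / 0.04106 = 125.7 mM.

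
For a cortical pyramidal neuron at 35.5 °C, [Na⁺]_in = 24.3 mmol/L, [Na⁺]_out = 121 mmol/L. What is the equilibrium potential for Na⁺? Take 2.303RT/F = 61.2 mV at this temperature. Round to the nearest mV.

43 mV

E = (61.2/z) · log₁₀([Na⁺]_out/[Na⁺]_in) with z = +1.
= (61.2/1) · log₁₀(121/24.3) = 61.20 · log₁₀(4.979)
= 61.20 · (0.6972) = 42.67 mV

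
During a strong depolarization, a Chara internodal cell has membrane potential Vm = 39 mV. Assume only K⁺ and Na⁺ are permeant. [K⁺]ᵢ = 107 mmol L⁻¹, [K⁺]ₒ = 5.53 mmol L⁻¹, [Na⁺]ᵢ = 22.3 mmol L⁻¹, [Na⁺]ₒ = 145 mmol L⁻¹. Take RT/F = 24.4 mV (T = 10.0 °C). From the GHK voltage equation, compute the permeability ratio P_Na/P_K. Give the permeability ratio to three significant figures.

Let α = P_Na/P_K. GHK: Vm = 24.4·ln[(Kₒ + α·Naₒ)/(Kᵢ + α·Naᵢ)].
e^(Vm/24.4) = e^(39.0/24.4) = 4.9449
So 4.9449·(Kᵢ + α·Naᵢ) = Kₒ + α·Naₒ → α = (4.9449·107.0 − 5.53) / (145.0 − 4.9449·22.3)
α = (529.1 − 5.53) / (145.0 − 110.3) = 523.6/34.73 = 15.08

15.1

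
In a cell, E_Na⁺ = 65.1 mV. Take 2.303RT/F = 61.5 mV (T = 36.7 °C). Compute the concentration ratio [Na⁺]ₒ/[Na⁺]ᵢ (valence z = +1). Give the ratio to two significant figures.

log₁₀([out]/[in]) = E·z/(61.5) = 65.1 × 1 / 61.5 = 1.0585
[out]/[in] = 10^(1.0585) = 11.44

11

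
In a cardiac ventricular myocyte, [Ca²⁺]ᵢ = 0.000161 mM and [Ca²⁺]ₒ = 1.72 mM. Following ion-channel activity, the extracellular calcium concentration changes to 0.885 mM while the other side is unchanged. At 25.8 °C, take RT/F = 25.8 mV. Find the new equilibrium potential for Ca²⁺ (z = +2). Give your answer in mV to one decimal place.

111.1 mV

After the shift: [Ca²⁺]_out = 0.885, [Ca²⁺]_in = 0.000161 mM.
E_new = (25.8/2)·ln(0.885/0.000161) = 12.90 · (8.6119) = 111.09 mV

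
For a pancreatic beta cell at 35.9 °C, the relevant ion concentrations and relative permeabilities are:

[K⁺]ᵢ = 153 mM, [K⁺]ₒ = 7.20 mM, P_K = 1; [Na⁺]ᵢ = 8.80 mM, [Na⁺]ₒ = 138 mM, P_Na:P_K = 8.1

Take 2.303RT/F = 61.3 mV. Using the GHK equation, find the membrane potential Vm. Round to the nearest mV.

43 mV

Vm = 61.3 · log₁₀[(Σ P·[cation]ₒ + Σ P·[anion]ᵢ) / (Σ P·[cation]ᵢ + Σ P·[anion]ₒ)]
Numerator = 1×7.20 + 8.1×138 = 1125
Denominator = 1×153 + 8.1×8.80 = 224.3
Vm = 61.3 · log₁₀(5.0161) = 61.3 × (0.7004) = 42.93 mV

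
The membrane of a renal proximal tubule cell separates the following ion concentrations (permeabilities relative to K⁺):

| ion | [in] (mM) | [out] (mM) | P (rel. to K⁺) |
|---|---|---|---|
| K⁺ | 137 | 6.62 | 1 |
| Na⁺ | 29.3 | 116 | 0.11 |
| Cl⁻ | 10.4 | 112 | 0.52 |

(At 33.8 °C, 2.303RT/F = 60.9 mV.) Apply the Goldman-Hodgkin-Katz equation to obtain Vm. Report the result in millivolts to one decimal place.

-55.0 mV

Vm = 60.9 · log₁₀[(Σ P·[cation]ₒ + Σ P·[anion]ᵢ) / (Σ P·[cation]ᵢ + Σ P·[anion]ₒ)]
Numerator = 1×6.62 + 0.11×116 + 0.52×10.4 = 24.79
Denominator = 1×137 + 0.11×29.3 + 0.52×112 = 198.5
Vm = 60.9 · log₁₀(0.1249) = 60.9 × (-0.9034) = -55.02 mV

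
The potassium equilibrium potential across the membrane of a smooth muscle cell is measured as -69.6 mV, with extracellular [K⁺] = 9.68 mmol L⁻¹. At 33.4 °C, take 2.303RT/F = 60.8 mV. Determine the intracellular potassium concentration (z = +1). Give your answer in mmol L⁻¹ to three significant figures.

Nernst: E = (60.8/1) · log₁₀([out]/[in]), so log₁₀([out]/[in]) = -69.6 × 1 / 60.8 = -1.1447.
[out]/[in] = 10^(-1.1447) = 0.07166.
[in] = 9.68 / 0.07166 = 135.1 mmol L⁻¹.

135 mmol L⁻¹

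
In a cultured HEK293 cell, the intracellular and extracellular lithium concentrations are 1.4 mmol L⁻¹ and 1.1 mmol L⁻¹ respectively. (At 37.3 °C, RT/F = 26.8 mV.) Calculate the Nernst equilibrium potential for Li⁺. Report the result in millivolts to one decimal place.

-6.5 mV

E = (26.8/z) · ln([Li⁺]_out/[Li⁺]_in) with z = +1.
= (26.8/1) · ln(1.1/1.4) = 26.80 · ln(0.7857)
= 26.80 · (-0.2412) = -6.46 mV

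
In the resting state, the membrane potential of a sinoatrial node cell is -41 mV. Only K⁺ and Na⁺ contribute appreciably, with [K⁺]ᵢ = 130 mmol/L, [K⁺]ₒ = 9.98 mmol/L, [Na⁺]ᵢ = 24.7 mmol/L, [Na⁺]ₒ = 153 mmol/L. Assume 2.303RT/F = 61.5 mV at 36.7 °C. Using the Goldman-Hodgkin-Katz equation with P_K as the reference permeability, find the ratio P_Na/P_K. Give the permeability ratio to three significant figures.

Let α = P_Na/P_K. GHK: Vm = 61.5·log₁₀[(Kₒ + α·Naₒ)/(Kᵢ + α·Naᵢ)].
10^(Vm/61.5) = 10^(-41.0/61.5) = 0.21544
So 0.21544·(Kᵢ + α·Naᵢ) = Kₒ + α·Naₒ → α = (0.21544·130.0 − 9.98) / (153.0 − 0.21544·24.7)
α = (28.01 − 9.98) / (153.0 − 5.321) = 18.03/147.7 = 0.1221

0.122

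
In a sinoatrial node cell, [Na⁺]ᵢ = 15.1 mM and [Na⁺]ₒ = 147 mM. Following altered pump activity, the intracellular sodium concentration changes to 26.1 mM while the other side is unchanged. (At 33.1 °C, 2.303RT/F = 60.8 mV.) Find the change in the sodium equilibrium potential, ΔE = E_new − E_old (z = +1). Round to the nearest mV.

-14 mV

E_old = (60.8/1)·log₁₀(147/15.1) = 60.09 mV
E_new = (60.8/1)·log₁₀(147/26.1) = 45.64 mV
ΔE = 45.64 − (60.09) = -14.45 mV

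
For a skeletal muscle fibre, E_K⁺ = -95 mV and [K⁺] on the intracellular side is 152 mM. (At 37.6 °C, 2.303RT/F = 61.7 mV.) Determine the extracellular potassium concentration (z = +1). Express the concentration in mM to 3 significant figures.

Nernst: E = (61.7/1) · log₁₀([out]/[in]), so log₁₀([out]/[in]) = -95.0 × 1 / 61.7 = -1.5397.
[out]/[in] = 10^(-1.5397) = 0.02886.
[out] = 0.02886 × 152 = 4.387 mM.

4.39 mM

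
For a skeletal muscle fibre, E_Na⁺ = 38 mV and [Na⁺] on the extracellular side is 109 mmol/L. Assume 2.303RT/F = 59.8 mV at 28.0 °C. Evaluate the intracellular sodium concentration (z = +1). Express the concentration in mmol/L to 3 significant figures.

Nernst: E = (59.8/1) · log₁₀([out]/[in]), so log₁₀([out]/[in]) = 38.0 × 1 / 59.8 = 0.6355.
[out]/[in] = 10^(0.6355) = 4.32.
[in] = 109 / 4.32 = 25.23 mmol/L.

25.2 mmol/L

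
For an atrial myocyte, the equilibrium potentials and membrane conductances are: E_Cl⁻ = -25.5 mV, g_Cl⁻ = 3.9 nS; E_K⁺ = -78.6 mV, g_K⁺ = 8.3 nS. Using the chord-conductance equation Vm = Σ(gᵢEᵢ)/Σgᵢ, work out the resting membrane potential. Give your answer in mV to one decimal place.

-61.6 mV

Σ gᵢEᵢ = 3.9·(-25.5) + 8.3·(-78.6) = -751.83
Σ gᵢ = 3.9 + 8.3 = 12.2
Vm = -751.83 / 12.2 = -61.63 mV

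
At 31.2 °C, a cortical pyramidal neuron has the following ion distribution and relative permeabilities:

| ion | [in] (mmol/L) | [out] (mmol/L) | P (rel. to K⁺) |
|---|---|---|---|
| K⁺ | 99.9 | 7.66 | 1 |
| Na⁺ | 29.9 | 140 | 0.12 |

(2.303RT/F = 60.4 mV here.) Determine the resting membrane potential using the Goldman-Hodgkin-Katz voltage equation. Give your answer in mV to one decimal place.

-37.8 mV

Vm = 60.4 · log₁₀[(Σ P·[cation]ₒ + Σ P·[anion]ᵢ) / (Σ P·[cation]ᵢ + Σ P·[anion]ₒ)]
Numerator = 1×7.66 + 0.12×140 = 24.46
Denominator = 1×99.9 + 0.12×29.9 = 103.5
Vm = 60.4 · log₁₀(0.23636) = 60.4 × (-0.6264) = -37.84 mV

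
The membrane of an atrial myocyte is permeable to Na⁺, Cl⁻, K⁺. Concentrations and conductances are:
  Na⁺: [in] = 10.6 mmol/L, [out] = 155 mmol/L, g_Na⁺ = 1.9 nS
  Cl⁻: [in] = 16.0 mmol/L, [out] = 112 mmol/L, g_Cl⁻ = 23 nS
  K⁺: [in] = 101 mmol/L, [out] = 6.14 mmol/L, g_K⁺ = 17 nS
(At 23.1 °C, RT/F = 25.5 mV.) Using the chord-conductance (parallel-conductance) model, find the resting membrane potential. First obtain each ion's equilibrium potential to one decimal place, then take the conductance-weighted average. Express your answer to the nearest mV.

E_Na⁺ = (25.5/1)·ln(155/10.6) = 68.4 mV
E_Cl⁻ = (25.5/-1)·ln(112/16.0) = -49.6 mV
E_K⁺ = (25.5/1)·ln(6.14/101) = -71.4 mV
Vm = (Σ gᵢEᵢ)/(Σ gᵢ) = (1.9·68.4 + 23·-49.6 + 17·-71.4) / (1.9 + 23 + 17)
= -2224.64 / 41.9 = -53.09 mV

-53 mV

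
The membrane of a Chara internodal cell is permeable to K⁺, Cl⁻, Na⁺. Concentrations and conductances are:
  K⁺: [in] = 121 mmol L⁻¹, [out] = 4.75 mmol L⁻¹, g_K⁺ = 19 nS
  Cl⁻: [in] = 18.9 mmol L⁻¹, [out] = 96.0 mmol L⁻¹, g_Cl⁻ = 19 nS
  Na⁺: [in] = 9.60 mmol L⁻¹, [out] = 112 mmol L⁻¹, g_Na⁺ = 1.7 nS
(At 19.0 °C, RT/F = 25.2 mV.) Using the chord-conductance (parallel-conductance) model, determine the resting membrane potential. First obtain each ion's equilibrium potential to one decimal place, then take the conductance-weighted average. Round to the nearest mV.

-56 mV

E_K⁺ = (25.2/1)·ln(4.75/121) = -81.6 mV
E_Cl⁻ = (25.2/-1)·ln(96.0/18.9) = -41.0 mV
E_Na⁺ = (25.2/1)·ln(112/9.60) = 61.9 mV
Vm = (Σ gᵢEᵢ)/(Σ gᵢ) = (19·-81.6 + 19·-41.0 + 1.7·61.9) / (19 + 19 + 1.7)
= -2224.17 / 39.7 = -56.02 mV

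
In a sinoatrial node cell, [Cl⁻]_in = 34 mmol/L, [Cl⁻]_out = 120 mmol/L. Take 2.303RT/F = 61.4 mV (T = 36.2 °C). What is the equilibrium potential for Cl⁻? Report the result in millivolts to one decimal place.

E = (61.4/z) · log₁₀([Cl⁻]_out/[Cl⁻]_in) with z = -1.
For an anion, dividing by z = -1 reverses the sign.
= (61.4/-1) · log₁₀(120/34) = -61.40 · log₁₀(3.529)
= -61.40 · (0.5477) = -33.63 mV

-33.6 mV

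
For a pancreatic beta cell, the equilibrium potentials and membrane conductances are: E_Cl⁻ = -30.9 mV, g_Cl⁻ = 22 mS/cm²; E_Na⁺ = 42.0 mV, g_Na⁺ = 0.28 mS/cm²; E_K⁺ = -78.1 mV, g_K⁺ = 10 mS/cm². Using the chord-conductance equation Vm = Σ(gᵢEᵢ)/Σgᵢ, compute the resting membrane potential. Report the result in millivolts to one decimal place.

Σ gᵢEᵢ = 22·(-30.9) + 0.28·(42.0) + 10·(-78.1) = -1449.04
Σ gᵢ = 22 + 0.28 + 10 = 32.28
Vm = -1449.04 / 32.28 = -44.89 mV

-44.9 mV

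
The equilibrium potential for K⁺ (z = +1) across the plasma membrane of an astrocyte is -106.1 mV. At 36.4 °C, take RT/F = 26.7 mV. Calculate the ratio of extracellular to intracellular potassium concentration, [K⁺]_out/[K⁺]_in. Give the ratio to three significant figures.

ln([out]/[in]) = E·z/(26.7) = -106.1 × 1 / 26.7 = -3.9738
[out]/[in] = e^(-3.9738) = 0.0188

0.0188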